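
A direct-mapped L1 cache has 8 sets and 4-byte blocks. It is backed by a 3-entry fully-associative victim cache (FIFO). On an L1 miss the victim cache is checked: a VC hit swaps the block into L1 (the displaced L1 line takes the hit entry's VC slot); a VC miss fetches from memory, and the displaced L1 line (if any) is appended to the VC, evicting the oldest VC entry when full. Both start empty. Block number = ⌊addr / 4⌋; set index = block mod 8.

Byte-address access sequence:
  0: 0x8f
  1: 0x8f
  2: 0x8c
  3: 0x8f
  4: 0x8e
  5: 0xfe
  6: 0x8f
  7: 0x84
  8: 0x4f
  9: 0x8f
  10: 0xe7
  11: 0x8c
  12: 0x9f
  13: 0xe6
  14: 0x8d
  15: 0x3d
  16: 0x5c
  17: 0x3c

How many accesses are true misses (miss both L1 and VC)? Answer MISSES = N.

  [0] addr=0x8f blk=35 s=3: MISS | VC []
  [1] addr=0x8f blk=35 s=3: L1-HIT | VC []
  [2] addr=0x8c blk=35 s=3: L1-HIT | VC []
  [3] addr=0x8f blk=35 s=3: L1-HIT | VC []
  [4] addr=0x8e blk=35 s=3: L1-HIT | VC []
  [5] addr=0xfe blk=63 s=7: MISS | VC []
  [6] addr=0x8f blk=35 s=3: L1-HIT | VC []
  [7] addr=0x84 blk=33 s=1: MISS | VC []
  [8] addr=0x4f blk=19 s=3: MISS | VC [35]
  [9] addr=0x8f blk=35 s=3: VC-HIT | VC [19]
  [10] addr=0xe7 blk=57 s=1: MISS | VC [19, 33]
  [11] addr=0x8c blk=35 s=3: L1-HIT | VC [19, 33]
  [12] addr=0x9f blk=39 s=7: MISS | VC [19, 33, 63]
  [13] addr=0xe6 blk=57 s=1: L1-HIT | VC [19, 33, 63]
  [14] addr=0x8d blk=35 s=3: L1-HIT | VC [19, 33, 63]
  [15] addr=0x3d blk=15 s=7: MISS | VC [33, 63, 39]
  [16] addr=0x5c blk=23 s=7: MISS | VC [63, 39, 15]
  [17] addr=0x3c blk=15 s=7: VC-HIT | VC [63, 39, 23]

MISSES = 8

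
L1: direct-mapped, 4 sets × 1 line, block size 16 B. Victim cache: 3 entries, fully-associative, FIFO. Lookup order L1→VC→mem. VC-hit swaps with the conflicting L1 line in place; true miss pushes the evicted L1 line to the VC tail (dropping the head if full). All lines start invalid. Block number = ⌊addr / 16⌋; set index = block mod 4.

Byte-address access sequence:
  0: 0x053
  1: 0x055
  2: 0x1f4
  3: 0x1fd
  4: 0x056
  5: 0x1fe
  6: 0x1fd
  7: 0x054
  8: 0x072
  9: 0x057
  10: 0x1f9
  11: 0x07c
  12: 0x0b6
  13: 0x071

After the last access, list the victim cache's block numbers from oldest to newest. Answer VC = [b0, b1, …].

  [0] addr=0x53 blk=5 s=1: MISS | VC []
  [1] addr=0x55 blk=5 s=1: L1-HIT | VC []
  [2] addr=0x1f4 blk=31 s=3: MISS | VC []
  [3] addr=0x1fd blk=31 s=3: L1-HIT | VC []
  [4] addr=0x56 blk=5 s=1: L1-HIT | VC []
  [5] addr=0x1fe blk=31 s=3: L1-HIT | VC []
  [6] addr=0x1fd blk=31 s=3: L1-HIT | VC []
  [7] addr=0x54 blk=5 s=1: L1-HIT | VC []
  [8] addr=0x72 blk=7 s=3: MISS | VC [31]
  [9] addr=0x57 blk=5 s=1: L1-HIT | VC [31]
  [10] addr=0x1f9 blk=31 s=3: VC-HIT | VC [7]
  [11] addr=0x7c blk=7 s=3: VC-HIT | VC [31]
  [12] addr=0xb6 blk=11 s=3: MISS | VC [31, 7]
  [13] addr=0x71 blk=7 s=3: VC-HIT | VC [31, 11]

VC = [31, 11]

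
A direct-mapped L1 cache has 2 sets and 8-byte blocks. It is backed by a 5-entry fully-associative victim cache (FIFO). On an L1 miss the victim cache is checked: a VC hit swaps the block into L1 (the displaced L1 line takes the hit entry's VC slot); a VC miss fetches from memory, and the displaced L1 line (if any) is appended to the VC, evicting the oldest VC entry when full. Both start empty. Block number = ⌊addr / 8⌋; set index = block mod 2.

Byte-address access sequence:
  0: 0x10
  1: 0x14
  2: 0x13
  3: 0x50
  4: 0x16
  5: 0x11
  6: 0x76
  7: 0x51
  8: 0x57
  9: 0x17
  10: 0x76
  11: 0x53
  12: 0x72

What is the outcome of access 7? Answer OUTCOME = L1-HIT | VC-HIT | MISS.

OUTCOME = VC-HIT

0: 0x10 (blk 2, set 0) → MISS  vc=[]
1: 0x14 (blk 2, set 0) → L1-HIT  vc=[]
2: 0x13 (blk 2, set 0) → L1-HIT  vc=[]
3: 0x50 (blk 10, set 0) → MISS  vc=[2]
4: 0x16 (blk 2, set 0) → VC-HIT  vc=[10]
5: 0x11 (blk 2, set 0) → L1-HIT  vc=[10]
6: 0x76 (blk 14, set 0) → MISS  vc=[10, 2]
7: 0x51 (blk 10, set 0) → VC-HIT  vc=[14, 2]
8: 0x57 (blk 10, set 0) → L1-HIT  vc=[14, 2]
9: 0x17 (blk 2, set 0) → VC-HIT  vc=[14, 10]
10: 0x76 (blk 14, set 0) → VC-HIT  vc=[2, 10]
11: 0x53 (blk 10, set 0) → VC-HIT  vc=[2, 14]
12: 0x72 (blk 14, set 0) → VC-HIT  vc=[2, 10]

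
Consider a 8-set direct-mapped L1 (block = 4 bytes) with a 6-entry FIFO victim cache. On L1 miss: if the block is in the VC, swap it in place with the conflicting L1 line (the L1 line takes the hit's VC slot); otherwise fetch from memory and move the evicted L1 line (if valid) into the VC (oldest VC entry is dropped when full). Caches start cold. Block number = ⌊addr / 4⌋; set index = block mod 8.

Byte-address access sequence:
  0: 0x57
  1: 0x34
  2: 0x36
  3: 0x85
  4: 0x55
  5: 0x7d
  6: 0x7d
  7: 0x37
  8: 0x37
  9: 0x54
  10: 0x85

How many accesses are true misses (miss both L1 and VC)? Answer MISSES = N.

MISSES = 4

0: 0x57 (blk 21, set 5) → MISS  vc=[]
1: 0x34 (blk 13, set 5) → MISS  vc=[21]
2: 0x36 (blk 13, set 5) → L1-HIT  vc=[21]
3: 0x85 (blk 33, set 1) → MISS  vc=[21]
4: 0x55 (blk 21, set 5) → VC-HIT  vc=[13]
5: 0x7d (blk 31, set 7) → MISS  vc=[13]
6: 0x7d (blk 31, set 7) → L1-HIT  vc=[13]
7: 0x37 (blk 13, set 5) → VC-HIT  vc=[21]
8: 0x37 (blk 13, set 5) → L1-HIT  vc=[21]
9: 0x54 (blk 21, set 5) → VC-HIT  vc=[13]
10: 0x85 (blk 33, set 1) → L1-HIT  vc=[13]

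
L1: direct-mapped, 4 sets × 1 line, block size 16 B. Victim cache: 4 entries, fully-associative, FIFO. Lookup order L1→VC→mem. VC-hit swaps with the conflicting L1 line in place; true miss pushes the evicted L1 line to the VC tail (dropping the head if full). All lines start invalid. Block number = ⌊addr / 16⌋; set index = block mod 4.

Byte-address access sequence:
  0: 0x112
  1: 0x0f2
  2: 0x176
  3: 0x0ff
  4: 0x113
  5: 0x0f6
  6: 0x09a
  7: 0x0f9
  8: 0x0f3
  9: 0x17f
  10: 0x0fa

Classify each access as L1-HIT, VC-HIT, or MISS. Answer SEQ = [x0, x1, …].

0: 0x112 (blk 17, set 1) → MISS  vc=[]
1: 0xf2 (blk 15, set 3) → MISS  vc=[]
2: 0x176 (blk 23, set 3) → MISS  vc=[15]
3: 0xff (blk 15, set 3) → VC-HIT  vc=[23]
4: 0x113 (blk 17, set 1) → L1-HIT  vc=[23]
5: 0xf6 (blk 15, set 3) → L1-HIT  vc=[23]
6: 0x9a (blk 9, set 1) → MISS  vc=[23, 17]
7: 0xf9 (blk 15, set 3) → L1-HIT  vc=[23, 17]
8: 0xf3 (blk 15, set 3) → L1-HIT  vc=[23, 17]
9: 0x17f (blk 23, set 3) → VC-HIT  vc=[15, 17]
10: 0xfa (blk 15, set 3) → VC-HIT  vc=[23, 17]

SEQ = [MISS, MISS, MISS, VC-HIT, L1-HIT, L1-HIT, MISS, L1-HIT, L1-HIT, VC-HIT, VC-HIT]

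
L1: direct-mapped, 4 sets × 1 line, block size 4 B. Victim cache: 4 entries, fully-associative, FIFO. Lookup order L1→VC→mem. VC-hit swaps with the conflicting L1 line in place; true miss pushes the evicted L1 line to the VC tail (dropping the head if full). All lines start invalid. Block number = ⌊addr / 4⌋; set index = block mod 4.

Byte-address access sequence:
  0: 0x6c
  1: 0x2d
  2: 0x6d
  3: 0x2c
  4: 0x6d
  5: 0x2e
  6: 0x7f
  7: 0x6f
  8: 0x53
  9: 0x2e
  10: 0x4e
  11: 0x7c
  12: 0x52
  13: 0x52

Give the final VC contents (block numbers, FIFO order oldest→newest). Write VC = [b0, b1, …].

0: 0x6c (blk 27, set 3) → MISS  vc=[]
1: 0x2d (blk 11, set 3) → MISS  vc=[27]
2: 0x6d (blk 27, set 3) → VC-HIT  vc=[11]
3: 0x2c (blk 11, set 3) → VC-HIT  vc=[27]
4: 0x6d (blk 27, set 3) → VC-HIT  vc=[11]
5: 0x2e (blk 11, set 3) → VC-HIT  vc=[27]
6: 0x7f (blk 31, set 3) → MISS  vc=[27, 11]
7: 0x6f (blk 27, set 3) → VC-HIT  vc=[31, 11]
8: 0x53 (blk 20, set 0) → MISS  vc=[31, 11]
9: 0x2e (blk 11, set 3) → VC-HIT  vc=[31, 27]
10: 0x4e (blk 19, set 3) → MISS  vc=[31, 27, 11]
11: 0x7c (blk 31, set 3) → VC-HIT  vc=[19, 27, 11]
12: 0x52 (blk 20, set 0) → L1-HIT  vc=[19, 27, 11]
13: 0x52 (blk 20, set 0) → L1-HIT  vc=[19, 27, 11]

VC = [19, 27, 11]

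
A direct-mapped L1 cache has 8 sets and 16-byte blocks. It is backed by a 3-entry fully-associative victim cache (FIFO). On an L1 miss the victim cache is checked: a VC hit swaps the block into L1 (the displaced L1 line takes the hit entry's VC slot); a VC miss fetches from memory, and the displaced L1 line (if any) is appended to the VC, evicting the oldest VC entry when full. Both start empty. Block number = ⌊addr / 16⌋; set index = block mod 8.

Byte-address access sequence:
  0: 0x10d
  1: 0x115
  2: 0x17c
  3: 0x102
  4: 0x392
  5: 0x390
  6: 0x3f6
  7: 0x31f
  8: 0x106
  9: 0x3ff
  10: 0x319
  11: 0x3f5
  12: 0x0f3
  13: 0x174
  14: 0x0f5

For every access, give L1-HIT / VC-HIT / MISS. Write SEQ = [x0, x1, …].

  [0] addr=0x10d blk=16 s=0: MISS | VC []
  [1] addr=0x115 blk=17 s=1: MISS | VC []
  [2] addr=0x17c blk=23 s=7: MISS | VC []
  [3] addr=0x102 blk=16 s=0: L1-HIT | VC []
  [4] addr=0x392 blk=57 s=1: MISS | VC [17]
  [5] addr=0x390 blk=57 s=1: L1-HIT | VC [17]
  [6] addr=0x3f6 blk=63 s=7: MISS | VC [17, 23]
  [7] addr=0x31f blk=49 s=1: MISS | VC [17, 23, 57]
  [8] addr=0x106 blk=16 s=0: L1-HIT | VC [17, 23, 57]
  [9] addr=0x3ff blk=63 s=7: L1-HIT | VC [17, 23, 57]
  [10] addr=0x319 blk=49 s=1: L1-HIT | VC [17, 23, 57]
  [11] addr=0x3f5 blk=63 s=7: L1-HIT | VC [17, 23, 57]
  [12] addr=0xf3 blk=15 s=7: MISS | VC [23, 57, 63]
  [13] addr=0x174 blk=23 s=7: VC-HIT | VC [15, 57, 63]
  [14] addr=0xf5 blk=15 s=7: VC-HIT | VC [23, 57, 63]

SEQ = [MISS, MISS, MISS, L1-HIT, MISS, L1-HIT, MISS, MISS, L1-HIT, L1-HIT, L1-HIT, L1-HIT, MISS, VC-HIT, VC-HIT]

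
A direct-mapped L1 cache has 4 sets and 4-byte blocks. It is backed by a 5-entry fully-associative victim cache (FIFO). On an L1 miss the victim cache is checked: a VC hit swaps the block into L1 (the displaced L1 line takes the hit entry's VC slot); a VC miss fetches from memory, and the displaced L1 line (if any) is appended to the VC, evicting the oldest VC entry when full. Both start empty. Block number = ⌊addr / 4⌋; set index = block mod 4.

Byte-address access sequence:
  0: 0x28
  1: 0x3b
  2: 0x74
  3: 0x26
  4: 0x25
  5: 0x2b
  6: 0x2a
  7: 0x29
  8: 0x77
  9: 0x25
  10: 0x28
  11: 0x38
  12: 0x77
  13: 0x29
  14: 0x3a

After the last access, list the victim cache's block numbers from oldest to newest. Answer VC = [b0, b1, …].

VC = [10, 9]

  [0] addr=0x28 blk=10 s=2: MISS | VC []
  [1] addr=0x3b blk=14 s=2: MISS | VC [10]
  [2] addr=0x74 blk=29 s=1: MISS | VC [10]
  [3] addr=0x26 blk=9 s=1: MISS | VC [10, 29]
  [4] addr=0x25 blk=9 s=1: L1-HIT | VC [10, 29]
  [5] addr=0x2b blk=10 s=2: VC-HIT | VC [14, 29]
  [6] addr=0x2a blk=10 s=2: L1-HIT | VC [14, 29]
  [7] addr=0x29 blk=10 s=2: L1-HIT | VC [14, 29]
  [8] addr=0x77 blk=29 s=1: VC-HIT | VC [14, 9]
  [9] addr=0x25 blk=9 s=1: VC-HIT | VC [14, 29]
  [10] addr=0x28 blk=10 s=2: L1-HIT | VC [14, 29]
  [11] addr=0x38 blk=14 s=2: VC-HIT | VC [10, 29]
  [12] addr=0x77 blk=29 s=1: VC-HIT | VC [10, 9]
  [13] addr=0x29 blk=10 s=2: VC-HIT | VC [14, 9]
  [14] addr=0x3a blk=14 s=2: VC-HIT | VC [10, 9]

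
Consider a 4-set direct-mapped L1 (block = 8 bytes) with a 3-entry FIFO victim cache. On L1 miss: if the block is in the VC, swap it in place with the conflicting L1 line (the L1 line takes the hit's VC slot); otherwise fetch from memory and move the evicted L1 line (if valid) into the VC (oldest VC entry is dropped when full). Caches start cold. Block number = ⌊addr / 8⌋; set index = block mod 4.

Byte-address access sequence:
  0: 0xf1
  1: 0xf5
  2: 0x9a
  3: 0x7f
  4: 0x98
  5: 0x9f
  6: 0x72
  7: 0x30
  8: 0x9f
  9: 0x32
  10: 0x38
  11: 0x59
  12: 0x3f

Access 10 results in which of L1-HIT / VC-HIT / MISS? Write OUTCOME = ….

OUTCOME = MISS

#0 0xf1→b30/s2 MISS; vc=[]
#1 0xf5→b30/s2 L1-HIT; vc=[]
#2 0x9a→b19/s3 MISS; vc=[]
#3 0x7f→b15/s3 MISS; vc=[19]
#4 0x98→b19/s3 VC-HIT; vc=[15]
#5 0x9f→b19/s3 L1-HIT; vc=[15]
#6 0x72→b14/s2 MISS; vc=[15,30]
#7 0x30→b6/s2 MISS; vc=[15,30,14]
#8 0x9f→b19/s3 L1-HIT; vc=[15,30,14]
#9 0x32→b6/s2 L1-HIT; vc=[15,30,14]
#10 0x38→b7/s3 MISS; vc=[30,14,19]
#11 0x59→b11/s3 MISS; vc=[14,19,7]
#12 0x3f→b7/s3 VC-HIT; vc=[14,19,11]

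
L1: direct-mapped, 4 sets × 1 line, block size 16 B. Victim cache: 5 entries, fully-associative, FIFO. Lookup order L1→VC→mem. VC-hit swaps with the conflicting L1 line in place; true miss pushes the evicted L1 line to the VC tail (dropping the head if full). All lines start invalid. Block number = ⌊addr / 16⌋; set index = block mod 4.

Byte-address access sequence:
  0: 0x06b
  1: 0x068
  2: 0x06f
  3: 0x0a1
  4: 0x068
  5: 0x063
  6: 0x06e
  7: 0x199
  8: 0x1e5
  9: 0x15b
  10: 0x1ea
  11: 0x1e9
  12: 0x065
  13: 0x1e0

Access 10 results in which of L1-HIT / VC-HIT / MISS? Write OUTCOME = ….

OUTCOME = L1-HIT

#0 0x6b→b6/s2 MISS; vc=[]
#1 0x68→b6/s2 L1-HIT; vc=[]
#2 0x6f→b6/s2 L1-HIT; vc=[]
#3 0xa1→b10/s2 MISS; vc=[6]
#4 0x68→b6/s2 VC-HIT; vc=[10]
#5 0x63→b6/s2 L1-HIT; vc=[10]
#6 0x6e→b6/s2 L1-HIT; vc=[10]
#7 0x199→b25/s1 MISS; vc=[10]
#8 0x1e5→b30/s2 MISS; vc=[10,6]
#9 0x15b→b21/s1 MISS; vc=[10,6,25]
#10 0x1ea→b30/s2 L1-HIT; vc=[10,6,25]
#11 0x1e9→b30/s2 L1-HIT; vc=[10,6,25]
#12 0x65→b6/s2 VC-HIT; vc=[10,30,25]
#13 0x1e0→b30/s2 VC-HIT; vc=[10,6,25]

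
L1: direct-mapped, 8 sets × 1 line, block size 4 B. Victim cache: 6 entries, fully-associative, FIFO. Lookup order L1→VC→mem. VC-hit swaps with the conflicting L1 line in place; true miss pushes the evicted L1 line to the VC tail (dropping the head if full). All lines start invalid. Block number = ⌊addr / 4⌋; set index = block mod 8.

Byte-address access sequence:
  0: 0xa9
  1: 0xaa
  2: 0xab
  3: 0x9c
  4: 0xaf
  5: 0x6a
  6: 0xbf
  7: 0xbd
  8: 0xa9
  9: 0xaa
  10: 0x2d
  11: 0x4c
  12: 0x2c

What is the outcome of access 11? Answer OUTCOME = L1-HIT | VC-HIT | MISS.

OUTCOME = MISS

#0 0xa9→b42/s2 MISS; vc=[]
#1 0xaa→b42/s2 L1-HIT; vc=[]
#2 0xab→b42/s2 L1-HIT; vc=[]
#3 0x9c→b39/s7 MISS; vc=[]
#4 0xaf→b43/s3 MISS; vc=[]
#5 0x6a→b26/s2 MISS; vc=[42]
#6 0xbf→b47/s7 MISS; vc=[42,39]
#7 0xbd→b47/s7 L1-HIT; vc=[42,39]
#8 0xa9→b42/s2 VC-HIT; vc=[26,39]
#9 0xaa→b42/s2 L1-HIT; vc=[26,39]
#10 0x2d→b11/s3 MISS; vc=[26,39,43]
#11 0x4c→b19/s3 MISS; vc=[26,39,43,11]
#12 0x2c→b11/s3 VC-HIT; vc=[26,39,43,19]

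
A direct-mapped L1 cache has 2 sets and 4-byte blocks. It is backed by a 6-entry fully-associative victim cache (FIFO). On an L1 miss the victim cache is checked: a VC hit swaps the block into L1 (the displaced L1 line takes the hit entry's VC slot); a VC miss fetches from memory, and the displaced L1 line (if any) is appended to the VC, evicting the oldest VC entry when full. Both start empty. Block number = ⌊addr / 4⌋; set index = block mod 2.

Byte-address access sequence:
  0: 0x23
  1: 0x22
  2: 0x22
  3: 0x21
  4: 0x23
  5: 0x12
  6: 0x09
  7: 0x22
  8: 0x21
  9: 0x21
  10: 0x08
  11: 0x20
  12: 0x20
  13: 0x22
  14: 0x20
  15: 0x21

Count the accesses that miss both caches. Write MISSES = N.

  [0] addr=0x23 blk=8 s=0: MISS | VC []
  [1] addr=0x22 blk=8 s=0: L1-HIT | VC []
  [2] addr=0x22 blk=8 s=0: L1-HIT | VC []
  [3] addr=0x21 blk=8 s=0: L1-HIT | VC []
  [4] addr=0x23 blk=8 s=0: L1-HIT | VC []
  [5] addr=0x12 blk=4 s=0: MISS | VC [8]
  [6] addr=0x9 blk=2 s=0: MISS | VC [8, 4]
  [7] addr=0x22 blk=8 s=0: VC-HIT | VC [2, 4]
  [8] addr=0x21 blk=8 s=0: L1-HIT | VC [2, 4]
  [9] addr=0x21 blk=8 s=0: L1-HIT | VC [2, 4]
  [10] addr=0x8 blk=2 s=0: VC-HIT | VC [8, 4]
  [11] addr=0x20 blk=8 s=0: VC-HIT | VC [2, 4]
  [12] addr=0x20 blk=8 s=0: L1-HIT | VC [2, 4]
  [13] addr=0x22 blk=8 s=0: L1-HIT | VC [2, 4]
  [14] addr=0x20 blk=8 s=0: L1-HIT | VC [2, 4]
  [15] addr=0x21 blk=8 s=0: L1-HIT | VC [2, 4]

MISSES = 3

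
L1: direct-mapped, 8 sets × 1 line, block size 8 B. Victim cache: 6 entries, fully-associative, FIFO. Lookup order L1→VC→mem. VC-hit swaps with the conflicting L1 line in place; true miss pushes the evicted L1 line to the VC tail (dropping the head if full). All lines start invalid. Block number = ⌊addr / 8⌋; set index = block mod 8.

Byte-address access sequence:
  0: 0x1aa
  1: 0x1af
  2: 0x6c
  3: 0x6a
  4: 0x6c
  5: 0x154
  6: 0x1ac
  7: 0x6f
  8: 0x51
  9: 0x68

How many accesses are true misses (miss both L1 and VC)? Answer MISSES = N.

MISSES = 4

#0 0x1aa→b53/s5 MISS; vc=[]
#1 0x1af→b53/s5 L1-HIT; vc=[]
#2 0x6c→b13/s5 MISS; vc=[53]
#3 0x6a→b13/s5 L1-HIT; vc=[53]
#4 0x6c→b13/s5 L1-HIT; vc=[53]
#5 0x154→b42/s2 MISS; vc=[53]
#6 0x1ac→b53/s5 VC-HIT; vc=[13]
#7 0x6f→b13/s5 VC-HIT; vc=[53]
#8 0x51→b10/s2 MISS; vc=[53,42]
#9 0x68→b13/s5 L1-HIT; vc=[53,42]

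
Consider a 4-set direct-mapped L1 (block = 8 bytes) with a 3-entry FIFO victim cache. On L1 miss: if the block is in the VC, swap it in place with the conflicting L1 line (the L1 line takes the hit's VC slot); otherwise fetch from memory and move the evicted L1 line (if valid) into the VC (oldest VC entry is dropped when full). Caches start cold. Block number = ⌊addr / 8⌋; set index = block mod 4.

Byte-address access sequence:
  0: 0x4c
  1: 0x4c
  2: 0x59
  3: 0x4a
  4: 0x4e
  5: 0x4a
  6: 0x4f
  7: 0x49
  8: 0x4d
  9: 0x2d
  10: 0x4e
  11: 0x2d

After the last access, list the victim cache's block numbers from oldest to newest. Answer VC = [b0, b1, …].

0: 0x4c (blk 9, set 1) → MISS  vc=[]
1: 0x4c (blk 9, set 1) → L1-HIT  vc=[]
2: 0x59 (blk 11, set 3) → MISS  vc=[]
3: 0x4a (blk 9, set 1) → L1-HIT  vc=[]
4: 0x4e (blk 9, set 1) → L1-HIT  vc=[]
5: 0x4a (blk 9, set 1) → L1-HIT  vc=[]
6: 0x4f (blk 9, set 1) → L1-HIT  vc=[]
7: 0x49 (blk 9, set 1) → L1-HIT  vc=[]
8: 0x4d (blk 9, set 1) → L1-HIT  vc=[]
9: 0x2d (blk 5, set 1) → MISS  vc=[9]
10: 0x4e (blk 9, set 1) → VC-HIT  vc=[5]
11: 0x2d (blk 5, set 1) → VC-HIT  vc=[9]

VC = [9]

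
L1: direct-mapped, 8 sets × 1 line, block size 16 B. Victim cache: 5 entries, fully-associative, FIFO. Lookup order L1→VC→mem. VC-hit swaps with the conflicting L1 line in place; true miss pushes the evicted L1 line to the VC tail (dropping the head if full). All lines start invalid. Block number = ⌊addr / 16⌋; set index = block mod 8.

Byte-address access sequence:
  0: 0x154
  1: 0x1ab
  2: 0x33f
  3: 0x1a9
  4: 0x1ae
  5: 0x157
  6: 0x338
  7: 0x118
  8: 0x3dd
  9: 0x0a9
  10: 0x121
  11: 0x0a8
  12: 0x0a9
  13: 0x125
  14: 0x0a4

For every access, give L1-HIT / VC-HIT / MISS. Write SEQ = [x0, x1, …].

0: 0x154 (blk 21, set 5) → MISS  vc=[]
1: 0x1ab (blk 26, set 2) → MISS  vc=[]
2: 0x33f (blk 51, set 3) → MISS  vc=[]
3: 0x1a9 (blk 26, set 2) → L1-HIT  vc=[]
4: 0x1ae (blk 26, set 2) → L1-HIT  vc=[]
5: 0x157 (blk 21, set 5) → L1-HIT  vc=[]
6: 0x338 (blk 51, set 3) → L1-HIT  vc=[]
7: 0x118 (blk 17, set 1) → MISS  vc=[]
8: 0x3dd (blk 61, set 5) → MISS  vc=[21]
9: 0xa9 (blk 10, set 2) → MISS  vc=[21, 26]
10: 0x121 (blk 18, set 2) → MISS  vc=[21, 26, 10]
11: 0xa8 (blk 10, set 2) → VC-HIT  vc=[21, 26, 18]
12: 0xa9 (blk 10, set 2) → L1-HIT  vc=[21, 26, 18]
13: 0x125 (blk 18, set 2) → VC-HIT  vc=[21, 26, 10]
14: 0xa4 (blk 10, set 2) → VC-HIT  vc=[21, 26, 18]

SEQ = [MISS, MISS, MISS, L1-HIT, L1-HIT, L1-HIT, L1-HIT, MISS, MISS, MISS, MISS, VC-HIT, L1-HIT, VC-HIT, VC-HIT]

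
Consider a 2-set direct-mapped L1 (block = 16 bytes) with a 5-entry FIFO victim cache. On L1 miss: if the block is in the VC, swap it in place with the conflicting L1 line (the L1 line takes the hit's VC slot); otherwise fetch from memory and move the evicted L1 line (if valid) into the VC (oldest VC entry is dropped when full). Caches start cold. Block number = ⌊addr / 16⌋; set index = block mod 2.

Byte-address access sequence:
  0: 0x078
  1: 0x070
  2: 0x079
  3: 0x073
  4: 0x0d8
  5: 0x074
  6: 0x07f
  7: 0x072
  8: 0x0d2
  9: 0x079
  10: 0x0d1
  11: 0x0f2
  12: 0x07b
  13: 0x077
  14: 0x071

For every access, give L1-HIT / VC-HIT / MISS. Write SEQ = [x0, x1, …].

  [0] addr=0x78 blk=7 s=1: MISS | VC []
  [1] addr=0x70 blk=7 s=1: L1-HIT | VC []
  [2] addr=0x79 blk=7 s=1: L1-HIT | VC []
  [3] addr=0x73 blk=7 s=1: L1-HIT | VC []
  [4] addr=0xd8 blk=13 s=1: MISS | VC [7]
  [5] addr=0x74 blk=7 s=1: VC-HIT | VC [13]
  [6] addr=0x7f blk=7 s=1: L1-HIT | VC [13]
  [7] addr=0x72 blk=7 s=1: L1-HIT | VC [13]
  [8] addr=0xd2 blk=13 s=1: VC-HIT | VC [7]
  [9] addr=0x79 blk=7 s=1: VC-HIT | VC [13]
  [10] addr=0xd1 blk=13 s=1: VC-HIT | VC [7]
  [11] addr=0xf2 blk=15 s=1: MISS | VC [7, 13]
  [12] addr=0x7b blk=7 s=1: VC-HIT | VC [15, 13]
  [13] addr=0x77 blk=7 s=1: L1-HIT | VC [15, 13]
  [14] addr=0x71 blk=7 s=1: L1-HIT | VC [15, 13]

SEQ = [MISS, L1-HIT, L1-HIT, L1-HIT, MISS, VC-HIT, L1-HIT, L1-HIT, VC-HIT, VC-HIT, VC-HIT, MISS, VC-HIT, L1-HIT, L1-HIT]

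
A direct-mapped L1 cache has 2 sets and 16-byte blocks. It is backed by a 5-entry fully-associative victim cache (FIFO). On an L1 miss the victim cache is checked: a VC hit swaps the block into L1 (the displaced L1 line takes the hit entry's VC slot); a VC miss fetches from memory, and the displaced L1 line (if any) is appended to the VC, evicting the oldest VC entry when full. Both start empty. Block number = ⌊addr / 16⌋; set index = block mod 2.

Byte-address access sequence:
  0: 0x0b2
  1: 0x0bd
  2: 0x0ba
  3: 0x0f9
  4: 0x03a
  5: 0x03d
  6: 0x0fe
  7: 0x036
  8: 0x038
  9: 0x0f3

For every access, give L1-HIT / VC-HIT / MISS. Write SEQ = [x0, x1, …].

#0 0xb2→b11/s1 MISS; vc=[]
#1 0xbd→b11/s1 L1-HIT; vc=[]
#2 0xba→b11/s1 L1-HIT; vc=[]
#3 0xf9→b15/s1 MISS; vc=[11]
#4 0x3a→b3/s1 MISS; vc=[11,15]
#5 0x3d→b3/s1 L1-HIT; vc=[11,15]
#6 0xfe→b15/s1 VC-HIT; vc=[11,3]
#7 0x36→b3/s1 VC-HIT; vc=[11,15]
#8 0x38→b3/s1 L1-HIT; vc=[11,15]
#9 0xf3→b15/s1 VC-HIT; vc=[11,3]

SEQ = [MISS, L1-HIT, L1-HIT, MISS, MISS, L1-HIT, VC-HIT, VC-HIT, L1-HIT, VC-HIT]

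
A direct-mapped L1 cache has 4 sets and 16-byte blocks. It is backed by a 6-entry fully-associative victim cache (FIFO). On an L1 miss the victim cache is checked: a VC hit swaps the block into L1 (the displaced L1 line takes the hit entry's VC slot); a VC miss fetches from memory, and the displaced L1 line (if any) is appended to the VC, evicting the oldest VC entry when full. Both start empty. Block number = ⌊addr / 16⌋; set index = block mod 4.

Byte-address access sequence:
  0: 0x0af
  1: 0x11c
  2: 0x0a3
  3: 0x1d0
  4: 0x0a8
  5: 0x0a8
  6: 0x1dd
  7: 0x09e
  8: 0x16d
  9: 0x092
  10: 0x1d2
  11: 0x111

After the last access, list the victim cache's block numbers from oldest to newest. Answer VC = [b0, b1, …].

  [0] addr=0xaf blk=10 s=2: MISS | VC []
  [1] addr=0x11c blk=17 s=1: MISS | VC []
  [2] addr=0xa3 blk=10 s=2: L1-HIT | VC []
  [3] addr=0x1d0 blk=29 s=1: MISS | VC [17]
  [4] addr=0xa8 blk=10 s=2: L1-HIT | VC [17]
  [5] addr=0xa8 blk=10 s=2: L1-HIT | VC [17]
  [6] addr=0x1dd blk=29 s=1: L1-HIT | VC [17]
  [7] addr=0x9e blk=9 s=1: MISS | VC [17, 29]
  [8] addr=0x16d blk=22 s=2: MISS | VC [17, 29, 10]
  [9] addr=0x92 blk=9 s=1: L1-HIT | VC [17, 29, 10]
  [10] addr=0x1d2 blk=29 s=1: VC-HIT | VC [17, 9, 10]
  [11] addr=0x111 blk=17 s=1: VC-HIT | VC [29, 9, 10]

VC = [29, 9, 10]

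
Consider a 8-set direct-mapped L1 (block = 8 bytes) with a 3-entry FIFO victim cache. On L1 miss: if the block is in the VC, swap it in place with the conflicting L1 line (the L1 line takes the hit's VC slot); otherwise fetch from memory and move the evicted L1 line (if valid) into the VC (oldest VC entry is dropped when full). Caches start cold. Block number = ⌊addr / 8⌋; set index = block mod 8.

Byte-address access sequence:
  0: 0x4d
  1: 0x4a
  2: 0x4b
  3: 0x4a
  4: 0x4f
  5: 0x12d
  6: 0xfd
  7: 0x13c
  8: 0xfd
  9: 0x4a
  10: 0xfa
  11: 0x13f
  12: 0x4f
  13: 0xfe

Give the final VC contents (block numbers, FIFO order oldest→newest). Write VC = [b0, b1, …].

  [0] addr=0x4d blk=9 s=1: MISS | VC []
  [1] addr=0x4a blk=9 s=1: L1-HIT | VC []
  [2] addr=0x4b blk=9 s=1: L1-HIT | VC []
  [3] addr=0x4a blk=9 s=1: L1-HIT | VC []
  [4] addr=0x4f blk=9 s=1: L1-HIT | VC []
  [5] addr=0x12d blk=37 s=5: MISS | VC []
  [6] addr=0xfd blk=31 s=7: MISS | VC []
  [7] addr=0x13c blk=39 s=7: MISS | VC [31]
  [8] addr=0xfd blk=31 s=7: VC-HIT | VC [39]
  [9] addr=0x4a blk=9 s=1: L1-HIT | VC [39]
  [10] addr=0xfa blk=31 s=7: L1-HIT | VC [39]
  [11] addr=0x13f blk=39 s=7: VC-HIT | VC [31]
  [12] addr=0x4f blk=9 s=1: L1-HIT | VC [31]
  [13] addr=0xfe blk=31 s=7: VC-HIT | VC [39]

VC = [39]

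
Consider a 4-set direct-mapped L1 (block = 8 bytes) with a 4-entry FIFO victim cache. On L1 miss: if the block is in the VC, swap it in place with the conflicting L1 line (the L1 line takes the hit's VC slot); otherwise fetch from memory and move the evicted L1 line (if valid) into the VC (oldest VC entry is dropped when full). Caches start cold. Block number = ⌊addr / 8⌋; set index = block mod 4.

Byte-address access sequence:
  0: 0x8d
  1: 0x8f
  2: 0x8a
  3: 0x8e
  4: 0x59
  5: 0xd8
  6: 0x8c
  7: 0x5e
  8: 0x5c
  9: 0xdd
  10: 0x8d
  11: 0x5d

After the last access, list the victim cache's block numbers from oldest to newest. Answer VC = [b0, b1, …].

VC = [27]

  [0] addr=0x8d blk=17 s=1: MISS | VC []
  [1] addr=0x8f blk=17 s=1: L1-HIT | VC []
  [2] addr=0x8a blk=17 s=1: L1-HIT | VC []
  [3] addr=0x8e blk=17 s=1: L1-HIT | VC []
  [4] addr=0x59 blk=11 s=3: MISS | VC []
  [5] addr=0xd8 blk=27 s=3: MISS | VC [11]
  [6] addr=0x8c blk=17 s=1: L1-HIT | VC [11]
  [7] addr=0x5e blk=11 s=3: VC-HIT | VC [27]
  [8] addr=0x5c blk=11 s=3: L1-HIT | VC [27]
  [9] addr=0xdd blk=27 s=3: VC-HIT | VC [11]
  [10] addr=0x8d blk=17 s=1: L1-HIT | VC [11]
  [11] addr=0x5d blk=11 s=3: VC-HIT | VC [27]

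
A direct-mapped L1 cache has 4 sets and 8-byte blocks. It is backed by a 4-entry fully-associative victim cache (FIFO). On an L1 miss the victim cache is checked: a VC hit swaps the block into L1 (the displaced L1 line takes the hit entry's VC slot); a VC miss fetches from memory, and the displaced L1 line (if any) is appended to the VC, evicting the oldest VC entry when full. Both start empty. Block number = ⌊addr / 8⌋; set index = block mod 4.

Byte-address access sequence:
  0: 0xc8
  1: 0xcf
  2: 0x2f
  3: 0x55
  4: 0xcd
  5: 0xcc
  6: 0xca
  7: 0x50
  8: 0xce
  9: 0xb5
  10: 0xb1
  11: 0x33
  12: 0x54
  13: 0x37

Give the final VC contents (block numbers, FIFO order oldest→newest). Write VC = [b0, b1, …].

VC = [5, 10, 22]

  [0] addr=0xc8 blk=25 s=1: MISS | VC []
  [1] addr=0xcf blk=25 s=1: L1-HIT | VC []
  [2] addr=0x2f blk=5 s=1: MISS | VC [25]
  [3] addr=0x55 blk=10 s=2: MISS | VC [25]
  [4] addr=0xcd blk=25 s=1: VC-HIT | VC [5]
  [5] addr=0xcc blk=25 s=1: L1-HIT | VC [5]
  [6] addr=0xca blk=25 s=1: L1-HIT | VC [5]
  [7] addr=0x50 blk=10 s=2: L1-HIT | VC [5]
  [8] addr=0xce blk=25 s=1: L1-HIT | VC [5]
  [9] addr=0xb5 blk=22 s=2: MISS | VC [5, 10]
  [10] addr=0xb1 blk=22 s=2: L1-HIT | VC [5, 10]
  [11] addr=0x33 blk=6 s=2: MISS | VC [5, 10, 22]
  [12] addr=0x54 blk=10 s=2: VC-HIT | VC [5, 6, 22]
  [13] addr=0x37 blk=6 s=2: VC-HIT | VC [5, 10, 22]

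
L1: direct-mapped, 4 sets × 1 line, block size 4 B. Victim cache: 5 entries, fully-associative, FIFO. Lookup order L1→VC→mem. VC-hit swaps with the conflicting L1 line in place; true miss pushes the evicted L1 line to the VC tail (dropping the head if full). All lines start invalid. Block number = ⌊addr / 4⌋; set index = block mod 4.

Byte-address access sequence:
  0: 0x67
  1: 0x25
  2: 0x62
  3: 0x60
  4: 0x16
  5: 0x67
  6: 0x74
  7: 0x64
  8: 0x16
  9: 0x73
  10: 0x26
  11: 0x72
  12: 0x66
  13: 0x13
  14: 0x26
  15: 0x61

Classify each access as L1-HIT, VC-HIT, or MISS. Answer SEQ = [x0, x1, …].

SEQ = [MISS, MISS, MISS, L1-HIT, MISS, VC-HIT, MISS, VC-HIT, VC-HIT, MISS, VC-HIT, L1-HIT, VC-HIT, MISS, VC-HIT, VC-HIT]

  [0] addr=0x67 blk=25 s=1: MISS | VC []
  [1] addr=0x25 blk=9 s=1: MISS | VC [25]
  [2] addr=0x62 blk=24 s=0: MISS | VC [25]
  [3] addr=0x60 blk=24 s=0: L1-HIT | VC [25]
  [4] addr=0x16 blk=5 s=1: MISS | VC [25, 9]
  [5] addr=0x67 blk=25 s=1: VC-HIT | VC [5, 9]
  [6] addr=0x74 blk=29 s=1: MISS | VC [5, 9, 25]
  [7] addr=0x64 blk=25 s=1: VC-HIT | VC [5, 9, 29]
  [8] addr=0x16 blk=5 s=1: VC-HIT | VC [25, 9, 29]
  [9] addr=0x73 blk=28 s=0: MISS | VC [25, 9, 29, 24]
  [10] addr=0x26 blk=9 s=1: VC-HIT | VC [25, 5, 29, 24]
  [11] addr=0x72 blk=28 s=0: L1-HIT | VC [25, 5, 29, 24]
  [12] addr=0x66 blk=25 s=1: VC-HIT | VC [9, 5, 29, 24]
  [13] addr=0x13 blk=4 s=0: MISS | VC [9, 5, 29, 24, 28]
  [14] addr=0x26 blk=9 s=1: VC-HIT | VC [25, 5, 29, 24, 28]
  [15] addr=0x61 blk=24 s=0: VC-HIT | VC [25, 5, 29, 4, 28]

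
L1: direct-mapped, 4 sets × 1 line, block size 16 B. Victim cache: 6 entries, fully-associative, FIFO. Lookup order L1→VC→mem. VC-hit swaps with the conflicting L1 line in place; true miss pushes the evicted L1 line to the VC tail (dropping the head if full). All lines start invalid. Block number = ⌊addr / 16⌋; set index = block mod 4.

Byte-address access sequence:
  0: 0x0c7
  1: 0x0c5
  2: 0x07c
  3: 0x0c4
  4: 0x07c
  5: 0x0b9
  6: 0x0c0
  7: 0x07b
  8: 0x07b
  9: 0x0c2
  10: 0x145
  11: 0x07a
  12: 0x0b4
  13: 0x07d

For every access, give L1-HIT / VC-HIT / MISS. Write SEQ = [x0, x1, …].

SEQ = [MISS, L1-HIT, MISS, L1-HIT, L1-HIT, MISS, L1-HIT, VC-HIT, L1-HIT, L1-HIT, MISS, L1-HIT, VC-HIT, VC-HIT]

0: 0xc7 (blk 12, set 0) → MISS  vc=[]
1: 0xc5 (blk 12, set 0) → L1-HIT  vc=[]
2: 0x7c (blk 7, set 3) → MISS  vc=[]
3: 0xc4 (blk 12, set 0) → L1-HIT  vc=[]
4: 0x7c (blk 7, set 3) → L1-HIT  vc=[]
5: 0xb9 (blk 11, set 3) → MISS  vc=[7]
6: 0xc0 (blk 12, set 0) → L1-HIT  vc=[7]
7: 0x7b (blk 7, set 3) → VC-HIT  vc=[11]
8: 0x7b (blk 7, set 3) → L1-HIT  vc=[11]
9: 0xc2 (blk 12, set 0) → L1-HIT  vc=[11]
10: 0x145 (blk 20, set 0) → MISS  vc=[11, 12]
11: 0x7a (blk 7, set 3) → L1-HIT  vc=[11, 12]
12: 0xb4 (blk 11, set 3) → VC-HIT  vc=[7, 12]
13: 0x7d (blk 7, set 3) → VC-HIT  vc=[11, 12]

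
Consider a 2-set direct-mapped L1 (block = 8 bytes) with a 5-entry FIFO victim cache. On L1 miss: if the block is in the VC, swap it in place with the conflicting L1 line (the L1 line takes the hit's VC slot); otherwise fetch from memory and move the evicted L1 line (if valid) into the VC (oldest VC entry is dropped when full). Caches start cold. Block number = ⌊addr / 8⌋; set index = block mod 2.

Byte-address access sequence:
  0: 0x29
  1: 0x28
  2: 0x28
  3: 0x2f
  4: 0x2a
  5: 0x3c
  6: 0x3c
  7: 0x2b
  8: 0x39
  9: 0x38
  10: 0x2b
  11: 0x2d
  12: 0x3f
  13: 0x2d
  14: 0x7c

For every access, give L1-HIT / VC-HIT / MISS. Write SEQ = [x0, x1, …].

SEQ = [MISS, L1-HIT, L1-HIT, L1-HIT, L1-HIT, MISS, L1-HIT, VC-HIT, VC-HIT, L1-HIT, VC-HIT, L1-HIT, VC-HIT, VC-HIT, MISS]

#0 0x29→b5/s1 MISS; vc=[]
#1 0x28→b5/s1 L1-HIT; vc=[]
#2 0x28→b5/s1 L1-HIT; vc=[]
#3 0x2f→b5/s1 L1-HIT; vc=[]
#4 0x2a→b5/s1 L1-HIT; vc=[]
#5 0x3c→b7/s1 MISS; vc=[5]
#6 0x3c→b7/s1 L1-HIT; vc=[5]
#7 0x2b→b5/s1 VC-HIT; vc=[7]
#8 0x39→b7/s1 VC-HIT; vc=[5]
#9 0x38→b7/s1 L1-HIT; vc=[5]
#10 0x2b→b5/s1 VC-HIT; vc=[7]
#11 0x2d→b5/s1 L1-HIT; vc=[7]
#12 0x3f→b7/s1 VC-HIT; vc=[5]
#13 0x2d→b5/s1 VC-HIT; vc=[7]
#14 0x7c→b15/s1 MISS; vc=[7,5]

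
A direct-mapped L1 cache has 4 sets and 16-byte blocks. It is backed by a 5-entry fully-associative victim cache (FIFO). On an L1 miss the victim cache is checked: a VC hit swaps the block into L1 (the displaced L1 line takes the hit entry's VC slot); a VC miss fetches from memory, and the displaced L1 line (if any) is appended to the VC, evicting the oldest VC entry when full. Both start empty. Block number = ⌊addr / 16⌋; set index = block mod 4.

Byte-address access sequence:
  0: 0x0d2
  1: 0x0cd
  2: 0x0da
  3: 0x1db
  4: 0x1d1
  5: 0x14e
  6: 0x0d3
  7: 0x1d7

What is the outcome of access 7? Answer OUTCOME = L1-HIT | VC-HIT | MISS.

#0 0xd2→b13/s1 MISS; vc=[]
#1 0xcd→b12/s0 MISS; vc=[]
#2 0xda→b13/s1 L1-HIT; vc=[]
#3 0x1db→b29/s1 MISS; vc=[13]
#4 0x1d1→b29/s1 L1-HIT; vc=[13]
#5 0x14e→b20/s0 MISS; vc=[13,12]
#6 0xd3→b13/s1 VC-HIT; vc=[29,12]
#7 0x1d7→b29/s1 VC-HIT; vc=[13,12]

OUTCOME = VC-HIT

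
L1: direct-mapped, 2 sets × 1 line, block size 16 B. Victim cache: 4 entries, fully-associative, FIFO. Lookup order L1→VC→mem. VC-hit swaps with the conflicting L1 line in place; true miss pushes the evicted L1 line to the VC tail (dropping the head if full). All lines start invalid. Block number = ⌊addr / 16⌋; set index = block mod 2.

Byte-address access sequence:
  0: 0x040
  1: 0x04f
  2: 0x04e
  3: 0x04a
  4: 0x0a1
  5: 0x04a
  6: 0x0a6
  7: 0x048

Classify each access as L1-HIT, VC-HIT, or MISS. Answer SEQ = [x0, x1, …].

  [0] addr=0x40 blk=4 s=0: MISS | VC []
  [1] addr=0x4f blk=4 s=0: L1-HIT | VC []
  [2] addr=0x4e blk=4 s=0: L1-HIT | VC []
  [3] addr=0x4a blk=4 s=0: L1-HIT | VC []
  [4] addr=0xa1 blk=10 s=0: MISS | VC [4]
  [5] addr=0x4a blk=4 s=0: VC-HIT | VC [10]
  [6] addr=0xa6 blk=10 s=0: VC-HIT | VC [4]
  [7] addr=0x48 blk=4 s=0: VC-HIT | VC [10]

SEQ = [MISS, L1-HIT, L1-HIT, L1-HIT, MISS, VC-HIT, VC-HIT, VC-HIT]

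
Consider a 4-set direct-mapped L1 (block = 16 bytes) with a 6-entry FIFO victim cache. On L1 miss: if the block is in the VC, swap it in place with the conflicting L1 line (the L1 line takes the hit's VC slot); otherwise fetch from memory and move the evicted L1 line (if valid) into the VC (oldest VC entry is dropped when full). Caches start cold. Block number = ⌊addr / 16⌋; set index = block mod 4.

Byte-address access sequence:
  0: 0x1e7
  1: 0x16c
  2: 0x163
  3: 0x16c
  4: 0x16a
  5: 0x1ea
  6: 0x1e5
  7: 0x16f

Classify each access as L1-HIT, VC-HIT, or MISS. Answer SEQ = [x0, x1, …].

#0 0x1e7→b30/s2 MISS; vc=[]
#1 0x16c→b22/s2 MISS; vc=[30]
#2 0x163→b22/s2 L1-HIT; vc=[30]
#3 0x16c→b22/s2 L1-HIT; vc=[30]
#4 0x16a→b22/s2 L1-HIT; vc=[30]
#5 0x1ea→b30/s2 VC-HIT; vc=[22]
#6 0x1e5→b30/s2 L1-HIT; vc=[22]
#7 0x16f→b22/s2 VC-HIT; vc=[30]

SEQ = [MISS, MISS, L1-HIT, L1-HIT, L1-HIT, VC-HIT, L1-HIT, VC-HIT]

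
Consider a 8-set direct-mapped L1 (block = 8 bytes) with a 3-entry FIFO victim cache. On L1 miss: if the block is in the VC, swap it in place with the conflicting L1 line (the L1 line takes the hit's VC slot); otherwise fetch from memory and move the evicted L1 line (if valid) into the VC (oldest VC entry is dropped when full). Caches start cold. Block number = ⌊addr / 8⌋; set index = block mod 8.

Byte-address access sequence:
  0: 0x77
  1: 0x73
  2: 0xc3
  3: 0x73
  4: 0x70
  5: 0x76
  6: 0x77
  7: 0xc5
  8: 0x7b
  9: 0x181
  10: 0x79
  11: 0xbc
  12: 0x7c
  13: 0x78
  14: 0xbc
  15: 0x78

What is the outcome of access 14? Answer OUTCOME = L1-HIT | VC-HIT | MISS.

#0 0x77→b14/s6 MISS; vc=[]
#1 0x73→b14/s6 L1-HIT; vc=[]
#2 0xc3→b24/s0 MISS; vc=[]
#3 0x73→b14/s6 L1-HIT; vc=[]
#4 0x70→b14/s6 L1-HIT; vc=[]
#5 0x76→b14/s6 L1-HIT; vc=[]
#6 0x77→b14/s6 L1-HIT; vc=[]
#7 0xc5→b24/s0 L1-HIT; vc=[]
#8 0x7b→b15/s7 MISS; vc=[]
#9 0x181→b48/s0 MISS; vc=[24]
#10 0x79→b15/s7 L1-HIT; vc=[24]
#11 0xbc→b23/s7 MISS; vc=[24,15]
#12 0x7c→b15/s7 VC-HIT; vc=[24,23]
#13 0x78→b15/s7 L1-HIT; vc=[24,23]
#14 0xbc→b23/s7 VC-HIT; vc=[24,15]
#15 0x78→b15/s7 VC-HIT; vc=[24,23]

OUTCOME = VC-HIT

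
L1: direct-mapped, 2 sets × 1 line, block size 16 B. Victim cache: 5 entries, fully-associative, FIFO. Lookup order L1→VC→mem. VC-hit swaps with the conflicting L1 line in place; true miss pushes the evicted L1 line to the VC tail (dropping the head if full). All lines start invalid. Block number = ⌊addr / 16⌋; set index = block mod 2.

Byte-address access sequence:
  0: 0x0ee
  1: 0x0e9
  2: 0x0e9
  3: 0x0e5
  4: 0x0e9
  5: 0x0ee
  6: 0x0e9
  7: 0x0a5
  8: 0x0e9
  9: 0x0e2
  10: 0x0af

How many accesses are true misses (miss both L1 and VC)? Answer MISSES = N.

MISSES = 2

#0 0xee→b14/s0 MISS; vc=[]
#1 0xe9→b14/s0 L1-HIT; vc=[]
#2 0xe9→b14/s0 L1-HIT; vc=[]
#3 0xe5→b14/s0 L1-HIT; vc=[]
#4 0xe9→b14/s0 L1-HIT; vc=[]
#5 0xee→b14/s0 L1-HIT; vc=[]
#6 0xe9→b14/s0 L1-HIT; vc=[]
#7 0xa5→b10/s0 MISS; vc=[14]
#8 0xe9→b14/s0 VC-HIT; vc=[10]
#9 0xe2→b14/s0 L1-HIT; vc=[10]
#10 0xaf→b10/s0 VC-HIT; vc=[14]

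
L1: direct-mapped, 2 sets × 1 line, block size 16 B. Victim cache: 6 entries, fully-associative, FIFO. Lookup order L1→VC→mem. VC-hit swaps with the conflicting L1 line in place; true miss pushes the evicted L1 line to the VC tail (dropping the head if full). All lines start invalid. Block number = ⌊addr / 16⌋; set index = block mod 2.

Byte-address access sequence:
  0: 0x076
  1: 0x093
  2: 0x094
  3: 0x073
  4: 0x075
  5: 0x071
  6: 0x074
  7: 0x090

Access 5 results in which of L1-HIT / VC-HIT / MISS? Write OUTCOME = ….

  [0] addr=0x76 blk=7 s=1: MISS | VC []
  [1] addr=0x93 blk=9 s=1: MISS | VC [7]
  [2] addr=0x94 blk=9 s=1: L1-HIT | VC [7]
  [3] addr=0x73 blk=7 s=1: VC-HIT | VC [9]
  [4] addr=0x75 blk=7 s=1: L1-HIT | VC [9]
  [5] addr=0x71 blk=7 s=1: L1-HIT | VC [9]
  [6] addr=0x74 blk=7 s=1: L1-HIT | VC [9]
  [7] addr=0x90 blk=9 s=1: VC-HIT | VC [7]

OUTCOME = L1-HIT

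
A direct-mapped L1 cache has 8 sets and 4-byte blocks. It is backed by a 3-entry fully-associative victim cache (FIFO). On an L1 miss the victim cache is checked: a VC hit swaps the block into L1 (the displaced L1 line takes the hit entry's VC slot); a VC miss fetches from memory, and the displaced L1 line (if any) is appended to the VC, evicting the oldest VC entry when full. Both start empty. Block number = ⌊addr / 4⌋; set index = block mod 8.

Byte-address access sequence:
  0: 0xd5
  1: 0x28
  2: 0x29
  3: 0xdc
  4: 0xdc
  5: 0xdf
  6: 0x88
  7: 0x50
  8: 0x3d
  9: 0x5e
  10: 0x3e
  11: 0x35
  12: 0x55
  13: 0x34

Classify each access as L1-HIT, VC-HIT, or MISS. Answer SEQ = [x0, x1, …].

SEQ = [MISS, MISS, L1-HIT, MISS, L1-HIT, L1-HIT, MISS, MISS, MISS, MISS, VC-HIT, MISS, MISS, VC-HIT]

0: 0xd5 (blk 53, set 5) → MISS  vc=[]
1: 0x28 (blk 10, set 2) → MISS  vc=[]
2: 0x29 (blk 10, set 2) → L1-HIT  vc=[]
3: 0xdc (blk 55, set 7) → MISS  vc=[]
4: 0xdc (blk 55, set 7) → L1-HIT  vc=[]
5: 0xdf (blk 55, set 7) → L1-HIT  vc=[]
6: 0x88 (blk 34, set 2) → MISS  vc=[10]
7: 0x50 (blk 20, set 4) → MISS  vc=[10]
8: 0x3d (blk 15, set 7) → MISS  vc=[10, 55]
9: 0x5e (blk 23, set 7) → MISS  vc=[10, 55, 15]
10: 0x3e (blk 15, set 7) → VC-HIT  vc=[10, 55, 23]
11: 0x35 (blk 13, set 5) → MISS  vc=[55, 23, 53]
12: 0x55 (blk 21, set 5) → MISS  vc=[23, 53, 13]
13: 0x34 (blk 13, set 5) → VC-HIT  vc=[23, 53, 21]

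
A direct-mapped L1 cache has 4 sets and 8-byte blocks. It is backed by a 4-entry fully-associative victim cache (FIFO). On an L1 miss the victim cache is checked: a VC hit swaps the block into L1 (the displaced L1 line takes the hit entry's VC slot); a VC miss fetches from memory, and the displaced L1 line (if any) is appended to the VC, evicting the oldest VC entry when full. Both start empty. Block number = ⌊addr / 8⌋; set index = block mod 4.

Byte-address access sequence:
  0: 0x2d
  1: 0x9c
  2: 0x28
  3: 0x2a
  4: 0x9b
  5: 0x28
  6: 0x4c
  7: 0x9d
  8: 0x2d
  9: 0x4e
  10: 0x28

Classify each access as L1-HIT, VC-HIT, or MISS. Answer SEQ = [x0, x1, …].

0: 0x2d (blk 5, set 1) → MISS  vc=[]
1: 0x9c (blk 19, set 3) → MISS  vc=[]
2: 0x28 (blk 5, set 1) → L1-HIT  vc=[]
3: 0x2a (blk 5, set 1) → L1-HIT  vc=[]
4: 0x9b (blk 19, set 3) → L1-HIT  vc=[]
5: 0x28 (blk 5, set 1) → L1-HIT  vc=[]
6: 0x4c (blk 9, set 1) → MISS  vc=[5]
7: 0x9d (blk 19, set 3) → L1-HIT  vc=[5]
8: 0x2d (blk 5, set 1) → VC-HIT  vc=[9]
9: 0x4e (blk 9, set 1) → VC-HIT  vc=[5]
10: 0x28 (blk 5, set 1) → VC-HIT  vc=[9]

SEQ = [MISS, MISS, L1-HIT, L1-HIT, L1-HIT, L1-HIT, MISS, L1-HIT, VC-HIT, VC-HIT, VC-HIT]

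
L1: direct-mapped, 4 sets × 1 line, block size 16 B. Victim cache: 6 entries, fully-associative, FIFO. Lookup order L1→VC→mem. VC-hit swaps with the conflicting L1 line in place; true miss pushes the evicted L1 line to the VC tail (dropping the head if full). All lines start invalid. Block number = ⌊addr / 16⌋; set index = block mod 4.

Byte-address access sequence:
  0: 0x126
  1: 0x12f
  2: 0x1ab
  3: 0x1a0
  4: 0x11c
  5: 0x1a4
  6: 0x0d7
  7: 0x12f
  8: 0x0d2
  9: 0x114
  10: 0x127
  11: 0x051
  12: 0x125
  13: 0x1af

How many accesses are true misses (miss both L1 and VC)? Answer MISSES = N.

MISSES = 5

  [0] addr=0x126 blk=18 s=2: MISS | VC []
  [1] addr=0x12f blk=18 s=2: L1-HIT | VC []
  [2] addr=0x1ab blk=26 s=2: MISS | VC [18]
  [3] addr=0x1a0 blk=26 s=2: L1-HIT | VC [18]
  [4] addr=0x11c blk=17 s=1: MISS | VC [18]
  [5] addr=0x1a4 blk=26 s=2: L1-HIT | VC [18]
  [6] addr=0xd7 blk=13 s=1: MISS | VC [18, 17]
  [7] addr=0x12f blk=18 s=2: VC-HIT | VC [26, 17]
  [8] addr=0xd2 blk=13 s=1: L1-HIT | VC [26, 17]
  [9] addr=0x114 blk=17 s=1: VC-HIT | VC [26, 13]
  [10] addr=0x127 blk=18 s=2: L1-HIT | VC [26, 13]
  [11] addr=0x51 blk=5 s=1: MISS | VC [26, 13, 17]
  [12] addr=0x125 blk=18 s=2: L1-HIT | VC [26, 13, 17]
  [13] addr=0x1af blk=26 s=2: VC-HIT | VC [18, 13, 17]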